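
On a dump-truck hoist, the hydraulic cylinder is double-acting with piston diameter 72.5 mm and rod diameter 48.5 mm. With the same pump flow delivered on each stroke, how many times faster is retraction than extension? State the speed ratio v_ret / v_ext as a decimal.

v_ret/v_ext ≈ 1.81

Cap-side area A_cap = π/4 × (72.5 mm)² = 4128 mm^2
Rod-side annular area A_ann = π/4 × (72.5² − 48.5²) = 2281 mm^2
For equal Q, v ∝ 1/A, so v_ret/v_ext = A_cap/A_ann.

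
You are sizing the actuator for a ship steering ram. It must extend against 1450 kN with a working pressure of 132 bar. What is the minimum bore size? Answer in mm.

Extension force acts on the full piston face: F = P × (π/4)D².
D = √(4F / (πP)) = √(4 × 1450 kN / (π × 132 bar))

D ≈ 374 mm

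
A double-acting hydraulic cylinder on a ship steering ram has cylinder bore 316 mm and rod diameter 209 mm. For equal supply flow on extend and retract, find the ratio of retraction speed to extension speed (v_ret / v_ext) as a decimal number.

v_ret/v_ext ≈ 1.78

Cap-side area A_cap = π/4 × (316 mm)² = 78430 mm^2
Rod-side annular area A_ann = π/4 × (316² − 209²) = 44120 mm^2
For equal Q, v ∝ 1/A, so v_ret/v_ext = A_cap/A_ann.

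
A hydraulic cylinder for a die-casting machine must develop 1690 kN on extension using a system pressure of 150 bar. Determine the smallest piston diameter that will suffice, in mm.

D ≈ 379 mm

Extension force acts on the full piston face: F = P × (π/4)D².
D = √(4F / (πP)) = √(4 × 1690 kN / (π × 150 bar))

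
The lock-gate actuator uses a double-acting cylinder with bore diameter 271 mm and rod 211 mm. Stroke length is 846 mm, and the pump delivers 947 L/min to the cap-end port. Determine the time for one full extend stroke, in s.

Cap-side area A_cap = π/4 × (271 mm)² = 57680 mm^2
Swept volume V = A × L; t = V / Q = A·L / Q

t ≈ 3.09 s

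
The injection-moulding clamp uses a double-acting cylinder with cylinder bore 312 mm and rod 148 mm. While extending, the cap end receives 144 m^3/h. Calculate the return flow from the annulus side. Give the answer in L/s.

Cap-side area A_cap = π/4 × (312 mm)² = 76450 mm^2
Rod-side annular area A_ann = π/4 × (312² − 148²) = 59250 mm^2
Piston speed v = Q_in/A_cap; rod-end outflow Q_out = v × A_ann = Q_in × A_ann/A_cap.

Q_out ≈ 31.0 L/s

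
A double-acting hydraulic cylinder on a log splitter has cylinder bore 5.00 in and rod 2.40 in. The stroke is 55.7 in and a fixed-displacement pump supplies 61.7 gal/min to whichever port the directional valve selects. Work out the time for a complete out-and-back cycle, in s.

Cap-side area A_cap = π/4 × (5.00 in)² = 19.63 in^2
Rod-side annular area A_ann = π/4 × (5.00² − 2.40²) = 15.11 in^2
t_ext = A_cap·L/Q = 4.604 s
t_ret = A_ann·L/Q = 3.543 s
t_cycle = t_ext + t_ret

t ≈ 8.15 s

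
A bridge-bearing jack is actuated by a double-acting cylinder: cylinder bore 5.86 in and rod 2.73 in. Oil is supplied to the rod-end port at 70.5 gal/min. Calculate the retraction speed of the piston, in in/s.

v ≈ 12.9 in/s

Rod-side annular area A_ann = π/4 × (5.86² − 2.73²) = 21.12 in^2
Flow into the rod-end port fills the annular volume.
v = Q / A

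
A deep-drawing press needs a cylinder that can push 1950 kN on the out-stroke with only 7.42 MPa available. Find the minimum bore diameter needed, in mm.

D ≈ 578 mm

Extension force acts on the full piston face: F = P × (π/4)D².
D = √(4F / (πP)) = √(4 × 1950 kN / (π × 7.42 MPa))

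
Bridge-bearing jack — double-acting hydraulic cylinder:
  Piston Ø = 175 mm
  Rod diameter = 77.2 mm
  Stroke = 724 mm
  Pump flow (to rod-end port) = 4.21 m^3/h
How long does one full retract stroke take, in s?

Rod-side annular area A_ann = π/4 × (175² − 77.2²) = 19370 mm^2
Swept volume V = A × L; t = V / Q = A·L / Q

t ≈ 12.0 s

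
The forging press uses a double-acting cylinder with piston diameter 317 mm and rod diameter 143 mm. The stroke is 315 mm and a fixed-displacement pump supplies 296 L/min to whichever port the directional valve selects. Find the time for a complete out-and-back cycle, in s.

t ≈ 9.05 s

Cap-side area A_cap = π/4 × (317 mm)² = 78920 mm^2
Rod-side annular area A_ann = π/4 × (317² − 143²) = 62860 mm^2
t_ext = A_cap·L/Q = 5.039 s
t_ret = A_ann·L/Q = 4.014 s
t_cycle = t_ext + t_ret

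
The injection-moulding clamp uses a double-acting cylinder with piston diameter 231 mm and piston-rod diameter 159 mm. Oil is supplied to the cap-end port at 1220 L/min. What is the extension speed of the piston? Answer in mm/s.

Cap-side area A_cap = π/4 × (231 mm)² = 41910 mm^2
v = Q / A

v ≈ 485 mm/s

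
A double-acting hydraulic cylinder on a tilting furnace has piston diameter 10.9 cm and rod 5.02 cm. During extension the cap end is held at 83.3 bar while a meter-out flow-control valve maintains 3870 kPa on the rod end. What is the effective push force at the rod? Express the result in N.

Cap-side area A_cap = π/4 × (10.9 cm)² = 93.31 cm^2
Rod-side annular area A_ann = π/4 × (10.9² − 5.02²) = 73.52 cm^2
Net thrust = P_cap·A_cap − P_rod·A_ann = 77730 N − 28450 N

F ≈ 49300 N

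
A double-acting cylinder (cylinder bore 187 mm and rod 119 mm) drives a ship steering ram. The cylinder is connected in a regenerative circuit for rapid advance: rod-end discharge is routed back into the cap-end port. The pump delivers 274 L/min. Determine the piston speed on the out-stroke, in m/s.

v ≈ 0.411 m/s

In regeneration the rod-end outflow joins the pump flow into the cap end, so the net volume the pump must supply per unit advance equals the rod cross-section area.
Rod cross-section A_rod = π/4 × (119 mm)² = 11120 mm^2
v = Q_pump / A_rod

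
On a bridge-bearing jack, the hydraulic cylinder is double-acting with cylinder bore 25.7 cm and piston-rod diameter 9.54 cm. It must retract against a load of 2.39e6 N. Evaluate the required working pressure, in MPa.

P ≈ 53.4 MPa

Rod-side annular area A_ann = π/4 × (25.7² − 9.54²) = 447.3 cm^2
Retraction: pressure acts on the annular area.
P = F / A = 2.39e6 N / A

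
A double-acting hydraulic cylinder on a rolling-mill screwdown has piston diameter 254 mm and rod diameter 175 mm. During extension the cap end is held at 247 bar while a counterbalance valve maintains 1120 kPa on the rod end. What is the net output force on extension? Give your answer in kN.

Cap-side area A_cap = π/4 × (254 mm)² = 50670 mm^2
Rod-side annular area A_ann = π/4 × (254² − 175²) = 26620 mm^2
Net thrust = P_cap·A_cap − P_rod·A_ann = 1252 kN − 29.81 kN

F ≈ 1220 kN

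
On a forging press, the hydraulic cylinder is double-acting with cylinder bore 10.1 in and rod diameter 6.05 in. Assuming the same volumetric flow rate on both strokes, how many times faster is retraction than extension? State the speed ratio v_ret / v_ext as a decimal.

Cap-side area A_cap = π/4 × (10.1 in)² = 80.12 in^2
Rod-side annular area A_ann = π/4 × (10.1² − 6.05²) = 51.37 in^2
For equal Q, v ∝ 1/A, so v_ret/v_ext = A_cap/A_ann.

v_ret/v_ext ≈ 1.56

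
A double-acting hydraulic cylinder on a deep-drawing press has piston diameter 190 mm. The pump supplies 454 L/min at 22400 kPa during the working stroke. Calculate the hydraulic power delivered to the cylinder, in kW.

Hydraulic power = P × Q

W ≈ 169 kW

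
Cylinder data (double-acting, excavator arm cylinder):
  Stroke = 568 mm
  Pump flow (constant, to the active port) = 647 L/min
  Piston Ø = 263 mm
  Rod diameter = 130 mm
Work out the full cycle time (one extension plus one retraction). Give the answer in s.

t ≈ 5.02 s

Cap-side area A_cap = π/4 × (263 mm)² = 54330 mm^2
Rod-side annular area A_ann = π/4 × (263² − 130²) = 41050 mm^2
t_ext = A_cap·L/Q = 2.862 s
t_ret = A_ann·L/Q = 2.162 s
t_cycle = t_ext + t_ret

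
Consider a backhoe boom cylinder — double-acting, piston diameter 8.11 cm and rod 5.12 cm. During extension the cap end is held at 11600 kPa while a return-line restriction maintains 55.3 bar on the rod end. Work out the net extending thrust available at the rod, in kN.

F ≈ 42.7 kN

Cap-side area A_cap = π/4 × (8.11 cm)² = 51.66 cm^2
Rod-side annular area A_ann = π/4 × (8.11² − 5.12²) = 31.07 cm^2
Net thrust = P_cap·A_cap − P_rod·A_ann = 59.92 kN − 17.18 kN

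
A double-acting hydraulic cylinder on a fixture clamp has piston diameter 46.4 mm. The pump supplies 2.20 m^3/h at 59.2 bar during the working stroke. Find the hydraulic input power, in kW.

W ≈ 3.62 kW

Hydraulic power = P × Q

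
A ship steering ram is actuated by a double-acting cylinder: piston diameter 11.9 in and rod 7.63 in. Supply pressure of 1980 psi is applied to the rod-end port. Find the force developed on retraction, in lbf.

F ≈ 1.30e5 lbf

Rod-side annular area A_ann = π/4 × (11.9² − 7.63²) = 65.50 in^2
On retraction the pressure acts on the annular area (bore minus rod).
F = P × A_ann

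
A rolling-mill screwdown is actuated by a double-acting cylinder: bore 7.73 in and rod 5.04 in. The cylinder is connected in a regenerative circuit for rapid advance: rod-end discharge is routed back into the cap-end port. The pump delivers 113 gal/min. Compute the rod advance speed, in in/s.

v ≈ 21.8 in/s

In regeneration the rod-end outflow joins the pump flow into the cap end, so the net volume the pump must supply per unit advance equals the rod cross-section area.
Rod cross-section A_rod = π/4 × (5.04 in)² = 19.95 in^2
v = Q_pump / A_rod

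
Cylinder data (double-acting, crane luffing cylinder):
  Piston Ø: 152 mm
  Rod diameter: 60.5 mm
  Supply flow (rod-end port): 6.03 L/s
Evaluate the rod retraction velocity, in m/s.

Rod-side annular area A_ann = π/4 × (152² − 60.5²) = 15270 mm^2
Flow into the rod-end port fills the annular volume.
v = Q / A

v ≈ 0.395 m/s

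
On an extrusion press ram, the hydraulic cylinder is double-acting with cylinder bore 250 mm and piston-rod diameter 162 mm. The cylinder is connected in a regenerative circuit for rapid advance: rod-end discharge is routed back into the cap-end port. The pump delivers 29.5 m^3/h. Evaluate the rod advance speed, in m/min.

v ≈ 23.9 m/min

In regeneration the rod-end outflow joins the pump flow into the cap end, so the net volume the pump must supply per unit advance equals the rod cross-section area.
Rod cross-section A_rod = π/4 × (162 mm)² = 20610 mm^2
v = Q_pump / A_rod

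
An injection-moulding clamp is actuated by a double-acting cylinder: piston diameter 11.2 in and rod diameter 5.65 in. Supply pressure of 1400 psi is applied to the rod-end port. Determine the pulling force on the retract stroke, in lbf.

F ≈ 1.03e5 lbf

Rod-side annular area A_ann = π/4 × (11.2² − 5.65²) = 73.45 in^2
On retraction the pressure acts on the annular area (bore minus rod).
F = P × A_ann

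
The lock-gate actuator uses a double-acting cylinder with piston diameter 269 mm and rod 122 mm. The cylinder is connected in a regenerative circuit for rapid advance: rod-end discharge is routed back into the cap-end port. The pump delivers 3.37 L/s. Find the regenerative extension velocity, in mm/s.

In regeneration the rod-end outflow joins the pump flow into the cap end, so the net volume the pump must supply per unit advance equals the rod cross-section area.
Rod cross-section A_rod = π/4 × (122 mm)² = 11690 mm^2
v = Q_pump / A_rod

v ≈ 288 mm/s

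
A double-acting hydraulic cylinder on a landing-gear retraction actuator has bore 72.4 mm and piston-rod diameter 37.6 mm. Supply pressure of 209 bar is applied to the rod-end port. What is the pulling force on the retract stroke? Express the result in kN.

Rod-side annular area A_ann = π/4 × (72.4² − 37.6²) = 3007 mm^2
On retraction the pressure acts on the annular area (bore minus rod).
F = P × A_ann

F ≈ 62.8 kN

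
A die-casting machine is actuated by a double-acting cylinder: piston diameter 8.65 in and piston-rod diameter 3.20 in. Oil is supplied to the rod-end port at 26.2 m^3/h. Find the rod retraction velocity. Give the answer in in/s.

v ≈ 8.76 in/s

Rod-side annular area A_ann = π/4 × (8.65² − 3.20²) = 50.72 in^2
Flow into the rod-end port fills the annular volume.
v = Q / A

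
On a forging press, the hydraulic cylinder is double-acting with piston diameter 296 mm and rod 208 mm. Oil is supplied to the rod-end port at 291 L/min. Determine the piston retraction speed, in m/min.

Rod-side annular area A_ann = π/4 × (296² − 208²) = 34830 mm^2
Flow into the rod-end port fills the annular volume.
v = Q / A

v ≈ 8.35 m/min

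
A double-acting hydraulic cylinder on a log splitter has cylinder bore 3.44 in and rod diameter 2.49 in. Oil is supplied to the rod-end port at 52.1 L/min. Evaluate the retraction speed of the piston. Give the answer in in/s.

v ≈ 12.0 in/s

Rod-side annular area A_ann = π/4 × (3.44² − 2.49²) = 4.425 in^2
Flow into the rod-end port fills the annular volume.
v = Q / A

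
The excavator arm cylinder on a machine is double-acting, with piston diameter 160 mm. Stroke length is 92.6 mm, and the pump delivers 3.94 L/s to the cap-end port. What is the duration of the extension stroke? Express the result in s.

t ≈ 0.473 s

Cap-side area A_cap = π/4 × (160 mm)² = 20110 mm^2
Swept volume V = A × L; t = V / Q = A·L / Q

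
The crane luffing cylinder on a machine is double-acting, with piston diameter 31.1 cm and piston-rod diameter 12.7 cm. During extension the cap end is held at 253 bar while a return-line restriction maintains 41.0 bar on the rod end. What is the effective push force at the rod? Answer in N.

F ≈ 1.66e6 N

Cap-side area A_cap = π/4 × (31.1 cm)² = 759.6 cm^2
Rod-side annular area A_ann = π/4 × (31.1² − 12.7²) = 633.0 cm^2
Net thrust = P_cap·A_cap − P_rod·A_ann = 1.922e6 N − 2.595e5 N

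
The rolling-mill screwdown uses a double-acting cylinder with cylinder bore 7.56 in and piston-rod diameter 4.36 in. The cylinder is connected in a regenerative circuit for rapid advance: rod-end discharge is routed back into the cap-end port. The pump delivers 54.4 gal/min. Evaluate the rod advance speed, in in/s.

v ≈ 14.0 in/s

In regeneration the rod-end outflow joins the pump flow into the cap end, so the net volume the pump must supply per unit advance equals the rod cross-section area.
Rod cross-section A_rod = π/4 × (4.36 in)² = 14.93 in^2
v = Q_pump / A_rod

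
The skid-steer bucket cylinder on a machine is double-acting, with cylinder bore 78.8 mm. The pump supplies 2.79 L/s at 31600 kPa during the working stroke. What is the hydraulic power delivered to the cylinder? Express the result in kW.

W ≈ 88.2 kW

Hydraulic power = P × Q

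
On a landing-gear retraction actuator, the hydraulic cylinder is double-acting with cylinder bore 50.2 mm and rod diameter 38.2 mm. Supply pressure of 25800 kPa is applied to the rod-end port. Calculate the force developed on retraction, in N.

Rod-side annular area A_ann = π/4 × (50.2² − 38.2²) = 833.2 mm^2
On retraction the pressure acts on the annular area (bore minus rod).
F = P × A_ann

F ≈ 21500 N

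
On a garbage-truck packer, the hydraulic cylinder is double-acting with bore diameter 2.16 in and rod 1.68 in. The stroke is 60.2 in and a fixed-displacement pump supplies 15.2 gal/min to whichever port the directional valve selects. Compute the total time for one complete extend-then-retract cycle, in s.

Cap-side area A_cap = π/4 × (2.16 in)² = 3.664 in^2
Rod-side annular area A_ann = π/4 × (2.16² − 1.68²) = 1.448 in^2
t_ext = A_cap·L/Q = 3.770 s
t_ret = A_ann·L/Q = 1.489 s
t_cycle = t_ext + t_ret

t ≈ 5.26 s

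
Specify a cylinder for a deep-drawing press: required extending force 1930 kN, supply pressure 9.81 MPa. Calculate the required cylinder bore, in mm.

Extension force acts on the full piston face: F = P × (π/4)D².
D = √(4F / (πP)) = √(4 × 1930 kN / (π × 9.81 MPa))

D ≈ 500 mm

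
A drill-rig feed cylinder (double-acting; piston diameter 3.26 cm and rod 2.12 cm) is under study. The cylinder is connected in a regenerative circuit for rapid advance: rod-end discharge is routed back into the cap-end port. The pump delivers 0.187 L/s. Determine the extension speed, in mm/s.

v ≈ 530 mm/s

In regeneration the rod-end outflow joins the pump flow into the cap end, so the net volume the pump must supply per unit advance equals the rod cross-section area.
Rod cross-section A_rod = π/4 × (2.12 cm)² = 3.530 cm^2
v = Q_pump / A_rod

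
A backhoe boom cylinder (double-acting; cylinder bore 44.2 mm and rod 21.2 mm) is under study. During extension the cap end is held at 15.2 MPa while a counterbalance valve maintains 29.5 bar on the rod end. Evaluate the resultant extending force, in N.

Cap-side area A_cap = π/4 × (44.2 mm)² = 1534 mm^2
Rod-side annular area A_ann = π/4 × (44.2² − 21.2²) = 1181 mm^2
Net thrust = P_cap·A_cap − P_rod·A_ann = 23320 N − 3485 N

F ≈ 19800 N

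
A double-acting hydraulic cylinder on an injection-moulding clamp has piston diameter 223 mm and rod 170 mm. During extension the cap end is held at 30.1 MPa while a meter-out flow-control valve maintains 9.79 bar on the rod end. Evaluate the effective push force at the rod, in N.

F ≈ 1.16e6 N

Cap-side area A_cap = π/4 × (223 mm)² = 39060 mm^2
Rod-side annular area A_ann = π/4 × (223² − 170²) = 16360 mm^2
Net thrust = P_cap·A_cap − P_rod·A_ann = 1.176e6 N − 16020 N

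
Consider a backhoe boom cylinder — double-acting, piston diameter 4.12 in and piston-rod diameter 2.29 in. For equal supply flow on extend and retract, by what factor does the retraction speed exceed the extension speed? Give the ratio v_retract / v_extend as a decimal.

v_ret/v_ext ≈ 1.45

Cap-side area A_cap = π/4 × (4.12 in)² = 13.33 in^2
Rod-side annular area A_ann = π/4 × (4.12² − 2.29²) = 9.213 in^2
For equal Q, v ∝ 1/A, so v_ret/v_ext = A_cap/A_ann.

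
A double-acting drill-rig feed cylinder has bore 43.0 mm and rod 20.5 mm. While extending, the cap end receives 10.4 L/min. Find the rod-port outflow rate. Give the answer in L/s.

Q_out ≈ 0.134 L/s

Cap-side area A_cap = π/4 × (43.0 mm)² = 1452 mm^2
Rod-side annular area A_ann = π/4 × (43.0² − 20.5²) = 1122 mm^2
Piston speed v = Q_in/A_cap; rod-end outflow Q_out = v × A_ann = Q_in × A_ann/A_cap.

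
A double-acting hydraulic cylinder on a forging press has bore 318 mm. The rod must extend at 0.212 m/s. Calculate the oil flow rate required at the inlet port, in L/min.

Cap-side area A_cap = π/4 × (318 mm)² = 79420 mm^2
Q = A × v

Q ≈ 1010 L/min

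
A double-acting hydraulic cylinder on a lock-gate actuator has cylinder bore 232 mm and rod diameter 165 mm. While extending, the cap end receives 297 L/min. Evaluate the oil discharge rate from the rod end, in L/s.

Q_out ≈ 2.45 L/s

Cap-side area A_cap = π/4 × (232 mm)² = 42270 mm^2
Rod-side annular area A_ann = π/4 × (232² − 165²) = 20890 mm^2
Piston speed v = Q_in/A_cap; rod-end outflow Q_out = v × A_ann = Q_in × A_ann/A_cap.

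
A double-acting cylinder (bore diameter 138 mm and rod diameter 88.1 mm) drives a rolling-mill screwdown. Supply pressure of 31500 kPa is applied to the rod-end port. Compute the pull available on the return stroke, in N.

Rod-side annular area A_ann = π/4 × (138² − 88.1²) = 8861 mm^2
On retraction the pressure acts on the annular area (bore minus rod).
F = P × A_ann

F ≈ 2.79e5 N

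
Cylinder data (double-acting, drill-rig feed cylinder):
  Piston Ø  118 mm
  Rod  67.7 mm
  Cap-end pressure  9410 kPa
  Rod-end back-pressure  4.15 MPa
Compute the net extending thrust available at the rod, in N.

F ≈ 72500 N

Cap-side area A_cap = π/4 × (118 mm)² = 10940 mm^2
Rod-side annular area A_ann = π/4 × (118² − 67.7²) = 7336 mm^2
Net thrust = P_cap·A_cap − P_rod·A_ann = 1.029e5 N − 30450 N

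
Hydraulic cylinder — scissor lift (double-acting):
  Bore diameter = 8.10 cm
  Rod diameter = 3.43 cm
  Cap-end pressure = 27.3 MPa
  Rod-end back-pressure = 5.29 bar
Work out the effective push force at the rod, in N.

Cap-side area A_cap = π/4 × (8.10 cm)² = 51.53 cm^2
Rod-side annular area A_ann = π/4 × (8.10² − 3.43²) = 42.29 cm^2
Net thrust = P_cap·A_cap − P_rod·A_ann = 1.407e5 N − 2237 N

F ≈ 1.38e5 N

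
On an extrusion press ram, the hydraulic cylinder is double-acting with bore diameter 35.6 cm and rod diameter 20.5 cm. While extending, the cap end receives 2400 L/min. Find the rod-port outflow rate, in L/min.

Cap-side area A_cap = π/4 × (35.6 cm)² = 995.4 cm^2
Rod-side annular area A_ann = π/4 × (35.6² − 20.5²) = 665.3 cm^2
Piston speed v = Q_in/A_cap; rod-end outflow Q_out = v × A_ann = Q_in × A_ann/A_cap.

Q_out ≈ 1600 L/min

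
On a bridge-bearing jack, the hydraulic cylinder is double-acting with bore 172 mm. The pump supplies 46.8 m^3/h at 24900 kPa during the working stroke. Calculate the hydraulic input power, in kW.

W ≈ 324 kW

Hydraulic power = P × Q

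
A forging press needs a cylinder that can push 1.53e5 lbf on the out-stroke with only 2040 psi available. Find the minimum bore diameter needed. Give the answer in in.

D ≈ 9.77 in

Extension force acts on the full piston face: F = P × (π/4)D².
D = √(4F / (πP)) = √(4 × 1.53e5 lbf / (π × 2040 psi))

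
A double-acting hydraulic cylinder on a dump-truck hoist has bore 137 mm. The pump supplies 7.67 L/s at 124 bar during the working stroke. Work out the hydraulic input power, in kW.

W ≈ 95.1 kW

Hydraulic power = P × Q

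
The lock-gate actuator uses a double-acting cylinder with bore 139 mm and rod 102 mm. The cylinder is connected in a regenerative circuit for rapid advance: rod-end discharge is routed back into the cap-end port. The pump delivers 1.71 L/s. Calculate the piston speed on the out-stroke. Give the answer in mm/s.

v ≈ 209 mm/s

In regeneration the rod-end outflow joins the pump flow into the cap end, so the net volume the pump must supply per unit advance equals the rod cross-section area.
Rod cross-section A_rod = π/4 × (102 mm)² = 8171 mm^2
v = Q_pump / A_rod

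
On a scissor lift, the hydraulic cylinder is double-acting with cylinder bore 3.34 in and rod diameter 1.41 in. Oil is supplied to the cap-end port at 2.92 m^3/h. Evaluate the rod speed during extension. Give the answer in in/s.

Cap-side area A_cap = π/4 × (3.34 in)² = 8.762 in^2
v = Q / A

v ≈ 5.65 in/s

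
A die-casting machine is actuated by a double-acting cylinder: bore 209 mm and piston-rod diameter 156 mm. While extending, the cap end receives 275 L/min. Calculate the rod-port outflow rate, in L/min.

Cap-side area A_cap = π/4 × (209 mm)² = 34310 mm^2
Rod-side annular area A_ann = π/4 × (209² − 156²) = 15190 mm^2
Piston speed v = Q_in/A_cap; rod-end outflow Q_out = v × A_ann = Q_in × A_ann/A_cap.

Q_out ≈ 122 L/min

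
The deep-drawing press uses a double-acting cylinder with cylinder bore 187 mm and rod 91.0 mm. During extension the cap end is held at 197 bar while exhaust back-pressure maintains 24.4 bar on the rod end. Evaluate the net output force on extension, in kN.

F ≈ 490 kN

Cap-side area A_cap = π/4 × (187 mm)² = 27460 mm^2
Rod-side annular area A_ann = π/4 × (187² − 91.0²) = 20960 mm^2
Net thrust = P_cap·A_cap − P_rod·A_ann = 541.1 kN − 51.14 kN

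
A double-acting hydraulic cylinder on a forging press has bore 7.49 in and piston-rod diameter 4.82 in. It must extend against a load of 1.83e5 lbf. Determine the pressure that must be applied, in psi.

Cap-side area A_cap = π/4 × (7.49 in)² = 44.06 in^2
P = F / A = 1.83e5 lbf / A

P ≈ 4150 psi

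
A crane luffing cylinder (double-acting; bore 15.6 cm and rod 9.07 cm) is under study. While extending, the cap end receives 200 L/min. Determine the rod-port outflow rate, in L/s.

Cap-side area A_cap = π/4 × (15.6 cm)² = 191.1 cm^2
Rod-side annular area A_ann = π/4 × (15.6² − 9.07²) = 126.5 cm^2
Piston speed v = Q_in/A_cap; rod-end outflow Q_out = v × A_ann = Q_in × A_ann/A_cap.

Q_out ≈ 2.21 L/s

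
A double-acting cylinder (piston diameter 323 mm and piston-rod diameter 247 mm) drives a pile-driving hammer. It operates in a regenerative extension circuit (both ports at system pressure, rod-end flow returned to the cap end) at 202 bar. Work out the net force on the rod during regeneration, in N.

F ≈ 9.68e5 N

With equal pressure on both faces, forces on the annular region cancel; the net push is pressure × rod cross-section.
Rod cross-section A_rod = π/4 × (247 mm)² = 47920 mm^2
F = P × A_rod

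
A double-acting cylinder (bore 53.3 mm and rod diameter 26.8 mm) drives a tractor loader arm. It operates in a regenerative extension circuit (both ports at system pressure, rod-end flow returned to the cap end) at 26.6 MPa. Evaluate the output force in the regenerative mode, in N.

F ≈ 15000 N

With equal pressure on both faces, forces on the annular region cancel; the net push is pressure × rod cross-section.
Rod cross-section A_rod = π/4 × (26.8 mm)² = 564.1 mm^2
F = P × A_rod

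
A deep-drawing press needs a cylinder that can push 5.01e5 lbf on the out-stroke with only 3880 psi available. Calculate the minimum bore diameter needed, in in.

D ≈ 12.8 in

Extension force acts on the full piston face: F = P × (π/4)D².
D = √(4F / (πP)) = √(4 × 5.01e5 lbf / (π × 3880 psi))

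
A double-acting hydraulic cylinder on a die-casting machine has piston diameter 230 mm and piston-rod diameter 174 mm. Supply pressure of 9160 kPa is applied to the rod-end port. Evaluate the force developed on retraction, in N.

F ≈ 1.63e5 N

Rod-side annular area A_ann = π/4 × (230² − 174²) = 17770 mm^2
On retraction the pressure acts on the annular area (bore minus rod).
F = P × A_ann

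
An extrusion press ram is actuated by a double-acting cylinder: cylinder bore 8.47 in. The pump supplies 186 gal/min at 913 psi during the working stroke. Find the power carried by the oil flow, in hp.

Hydraulic power = P × Q

W ≈ 99.1 hp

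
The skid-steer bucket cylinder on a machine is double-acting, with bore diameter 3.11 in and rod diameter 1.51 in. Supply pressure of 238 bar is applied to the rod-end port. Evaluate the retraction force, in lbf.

Rod-side annular area A_ann = π/4 × (3.11² − 1.51²) = 5.806 in^2
On retraction the pressure acts on the annular area (bore minus rod).
F = P × A_ann

F ≈ 20000 lbf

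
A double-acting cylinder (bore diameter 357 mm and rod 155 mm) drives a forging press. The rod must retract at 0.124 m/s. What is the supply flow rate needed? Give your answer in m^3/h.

Q ≈ 36.3 m^3/h

Rod-side annular area A_ann = π/4 × (357² − 155²) = 81230 mm^2
Q = A × v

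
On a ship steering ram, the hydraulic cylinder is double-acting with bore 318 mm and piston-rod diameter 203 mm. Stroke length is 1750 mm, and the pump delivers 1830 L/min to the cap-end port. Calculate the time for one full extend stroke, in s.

t ≈ 4.56 s

Cap-side area A_cap = π/4 × (318 mm)² = 79420 mm^2
Swept volume V = A × L; t = V / Q = A·L / Q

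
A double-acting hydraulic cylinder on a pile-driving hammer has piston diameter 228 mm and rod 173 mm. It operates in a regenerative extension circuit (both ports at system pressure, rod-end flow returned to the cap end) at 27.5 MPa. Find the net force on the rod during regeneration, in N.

F ≈ 6.46e5 N

With equal pressure on both faces, forces on the annular region cancel; the net push is pressure × rod cross-section.
Rod cross-section A_rod = π/4 × (173 mm)² = 23510 mm^2
F = P × A_rod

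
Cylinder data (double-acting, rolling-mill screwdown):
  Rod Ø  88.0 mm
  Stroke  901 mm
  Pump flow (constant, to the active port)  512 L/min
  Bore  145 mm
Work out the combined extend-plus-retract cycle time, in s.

Cap-side area A_cap = π/4 × (145 mm)² = 16510 mm^2
Rod-side annular area A_ann = π/4 × (145² − 88.0²) = 10430 mm^2
t_ext = A_cap·L/Q = 1.744 s
t_ret = A_ann·L/Q = 1.101 s
t_cycle = t_ext + t_ret

t ≈ 2.84 s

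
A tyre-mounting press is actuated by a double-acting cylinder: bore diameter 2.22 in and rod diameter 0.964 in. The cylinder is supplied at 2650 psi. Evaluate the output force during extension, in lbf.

F ≈ 10300 lbf

Cap-side area A_cap = π/4 × (2.22 in)² = 3.871 in^2
F = P × A_cap = 2650 psi × A_cap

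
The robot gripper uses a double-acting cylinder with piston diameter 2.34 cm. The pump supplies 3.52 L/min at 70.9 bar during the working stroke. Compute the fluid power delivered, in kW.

W ≈ 0.416 kW

Hydraulic power = P × Q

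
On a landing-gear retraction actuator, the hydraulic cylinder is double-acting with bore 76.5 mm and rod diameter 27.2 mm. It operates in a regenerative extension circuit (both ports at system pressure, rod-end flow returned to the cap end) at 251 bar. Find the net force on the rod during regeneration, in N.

F ≈ 14600 N

With equal pressure on both faces, forces on the annular region cancel; the net push is pressure × rod cross-section.
Rod cross-section A_rod = π/4 × (27.2 mm)² = 581.1 mm^2
F = P × A_rod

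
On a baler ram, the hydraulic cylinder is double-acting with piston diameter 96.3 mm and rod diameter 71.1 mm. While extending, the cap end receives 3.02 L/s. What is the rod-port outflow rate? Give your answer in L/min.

Cap-side area A_cap = π/4 × (96.3 mm)² = 7284 mm^2
Rod-side annular area A_ann = π/4 × (96.3² − 71.1²) = 3313 mm^2
Piston speed v = Q_in/A_cap; rod-end outflow Q_out = v × A_ann = Q_in × A_ann/A_cap.

Q_out ≈ 82.4 L/min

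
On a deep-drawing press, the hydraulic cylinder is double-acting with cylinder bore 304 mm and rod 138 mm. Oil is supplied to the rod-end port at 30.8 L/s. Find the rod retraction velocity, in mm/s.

Rod-side annular area A_ann = π/4 × (304² − 138²) = 57630 mm^2
Flow into the rod-end port fills the annular volume.
v = Q / A

v ≈ 534 mm/s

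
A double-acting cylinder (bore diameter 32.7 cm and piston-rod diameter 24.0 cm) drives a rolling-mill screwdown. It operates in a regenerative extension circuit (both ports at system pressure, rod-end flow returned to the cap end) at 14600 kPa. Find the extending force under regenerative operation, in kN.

F ≈ 660 kN

With equal pressure on both faces, forces on the annular region cancel; the net push is pressure × rod cross-section.
Rod cross-section A_rod = π/4 × (24.0 cm)² = 452.4 cm^2
F = P × A_rod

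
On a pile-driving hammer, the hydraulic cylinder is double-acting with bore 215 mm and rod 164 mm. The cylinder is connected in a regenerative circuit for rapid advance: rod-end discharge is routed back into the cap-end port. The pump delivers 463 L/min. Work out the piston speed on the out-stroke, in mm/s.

v ≈ 365 mm/s

In regeneration the rod-end outflow joins the pump flow into the cap end, so the net volume the pump must supply per unit advance equals the rod cross-section area.
Rod cross-section A_rod = π/4 × (164 mm)² = 21120 mm^2
v = Q_pump / A_rod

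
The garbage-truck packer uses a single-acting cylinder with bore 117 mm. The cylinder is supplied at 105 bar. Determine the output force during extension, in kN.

Cap-side area A_cap = π/4 × (117 mm)² = 10750 mm^2
F = P × A_cap = 105 bar × A_cap

F ≈ 113 kN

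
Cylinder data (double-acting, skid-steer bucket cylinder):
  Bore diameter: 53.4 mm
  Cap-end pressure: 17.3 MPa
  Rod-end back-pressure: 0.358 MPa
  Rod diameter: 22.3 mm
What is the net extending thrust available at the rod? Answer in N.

F ≈ 38100 N

Cap-side area A_cap = π/4 × (53.4 mm)² = 2240 mm^2
Rod-side annular area A_ann = π/4 × (53.4² − 22.3²) = 1849 mm^2
Net thrust = P_cap·A_cap − P_rod·A_ann = 38750 N − 662.0 N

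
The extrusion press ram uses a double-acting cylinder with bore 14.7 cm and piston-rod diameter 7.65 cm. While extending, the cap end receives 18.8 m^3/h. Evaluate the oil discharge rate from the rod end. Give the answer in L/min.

Cap-side area A_cap = π/4 × (14.7 cm)² = 169.7 cm^2
Rod-side annular area A_ann = π/4 × (14.7² − 7.65²) = 123.8 cm^2
Piston speed v = Q_in/A_cap; rod-end outflow Q_out = v × A_ann = Q_in × A_ann/A_cap.

Q_out ≈ 228 L/min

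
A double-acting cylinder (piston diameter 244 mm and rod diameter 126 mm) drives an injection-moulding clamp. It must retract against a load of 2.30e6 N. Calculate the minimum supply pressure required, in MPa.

Rod-side annular area A_ann = π/4 × (244² − 126²) = 34290 mm^2
Retraction: pressure acts on the annular area.
P = F / A = 2.30e6 N / A

P ≈ 67.1 MPa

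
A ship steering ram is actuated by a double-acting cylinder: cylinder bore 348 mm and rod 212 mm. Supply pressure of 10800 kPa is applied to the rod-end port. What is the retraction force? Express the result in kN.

Rod-side annular area A_ann = π/4 × (348² − 212²) = 59820 mm^2
On retraction the pressure acts on the annular area (bore minus rod).
F = P × A_ann

F ≈ 646 kN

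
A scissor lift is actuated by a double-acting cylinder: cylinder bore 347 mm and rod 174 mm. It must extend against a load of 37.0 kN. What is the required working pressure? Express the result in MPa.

Cap-side area A_cap = π/4 × (347 mm)² = 94570 mm^2
P = F / A = 37.0 kN / A

P ≈ 0.391 MPa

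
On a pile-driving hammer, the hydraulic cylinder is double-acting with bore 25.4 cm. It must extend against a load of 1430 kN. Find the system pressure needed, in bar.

Cap-side area A_cap = π/4 × (25.4 cm)² = 506.7 cm^2
P = F / A = 1430 kN / A

P ≈ 282 bar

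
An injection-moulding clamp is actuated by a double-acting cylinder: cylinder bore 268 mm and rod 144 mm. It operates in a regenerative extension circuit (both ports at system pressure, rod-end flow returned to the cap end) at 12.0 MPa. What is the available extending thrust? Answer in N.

With equal pressure on both faces, forces on the annular region cancel; the net push is pressure × rod cross-section.
Rod cross-section A_rod = π/4 × (144 mm)² = 16290 mm^2
F = P × A_rod

F ≈ 1.95e5 N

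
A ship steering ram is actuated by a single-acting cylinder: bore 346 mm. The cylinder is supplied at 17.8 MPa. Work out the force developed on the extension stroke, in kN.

F ≈ 1670 kN

Cap-side area A_cap = π/4 × (346 mm)² = 94020 mm^2
F = P × A_cap = 17.8 MPa × A_cap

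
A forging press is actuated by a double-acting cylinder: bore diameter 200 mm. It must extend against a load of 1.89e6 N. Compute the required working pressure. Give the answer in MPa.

Cap-side area A_cap = π/4 × (200 mm)² = 31420 mm^2
P = F / A = 1.89e6 N / A

P ≈ 60.2 MPa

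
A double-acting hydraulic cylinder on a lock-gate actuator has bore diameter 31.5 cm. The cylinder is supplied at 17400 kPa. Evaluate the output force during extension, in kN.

F ≈ 1360 kN

Cap-side area A_cap = π/4 × (31.5 cm)² = 779.3 cm^2
F = P × A_cap = 17400 kPa × A_cap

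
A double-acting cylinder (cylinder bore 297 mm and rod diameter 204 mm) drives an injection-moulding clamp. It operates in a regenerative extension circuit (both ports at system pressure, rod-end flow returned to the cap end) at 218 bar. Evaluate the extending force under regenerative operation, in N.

With equal pressure on both faces, forces on the annular region cancel; the net push is pressure × rod cross-section.
Rod cross-section A_rod = π/4 × (204 mm)² = 32690 mm^2
F = P × A_rod

F ≈ 7.13e5 N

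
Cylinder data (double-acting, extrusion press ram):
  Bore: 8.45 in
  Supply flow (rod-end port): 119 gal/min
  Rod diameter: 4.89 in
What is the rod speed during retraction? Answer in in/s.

Rod-side annular area A_ann = π/4 × (8.45² − 4.89²) = 37.30 in^2
Flow into the rod-end port fills the annular volume.
v = Q / A

v ≈ 12.3 in/s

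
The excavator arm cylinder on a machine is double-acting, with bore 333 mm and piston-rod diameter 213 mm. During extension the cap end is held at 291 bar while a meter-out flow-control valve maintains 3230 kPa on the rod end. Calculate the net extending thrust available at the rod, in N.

F ≈ 2.37e6 N

Cap-side area A_cap = π/4 × (333 mm)² = 87090 mm^2
Rod-side annular area A_ann = π/4 × (333² − 213²) = 51460 mm^2
Net thrust = P_cap·A_cap − P_rod·A_ann = 2.534e6 N − 1.662e5 N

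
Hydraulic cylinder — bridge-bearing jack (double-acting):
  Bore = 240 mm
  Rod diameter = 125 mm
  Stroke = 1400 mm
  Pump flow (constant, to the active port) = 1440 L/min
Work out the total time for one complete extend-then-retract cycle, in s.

Cap-side area A_cap = π/4 × (240 mm)² = 45240 mm^2
Rod-side annular area A_ann = π/4 × (240² − 125²) = 32970 mm^2
t_ext = A_cap·L/Q = 2.639 s
t_ret = A_ann·L/Q = 1.923 s
t_cycle = t_ext + t_ret

t ≈ 4.56 s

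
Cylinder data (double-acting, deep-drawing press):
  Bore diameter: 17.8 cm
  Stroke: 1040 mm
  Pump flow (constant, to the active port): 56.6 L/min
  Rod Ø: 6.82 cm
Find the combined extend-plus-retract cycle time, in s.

Cap-side area A_cap = π/4 × (17.8 cm)² = 248.8 cm^2
Rod-side annular area A_ann = π/4 × (17.8² − 6.82²) = 212.3 cm^2
t_ext = A_cap·L/Q = 27.43 s
t_ret = A_ann·L/Q = 23.41 s
t_cycle = t_ext + t_ret

t ≈ 50.8 s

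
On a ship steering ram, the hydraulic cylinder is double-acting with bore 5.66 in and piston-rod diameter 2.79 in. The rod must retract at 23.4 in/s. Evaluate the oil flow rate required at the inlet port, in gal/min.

Rod-side annular area A_ann = π/4 × (5.66² − 2.79²) = 19.05 in^2
Q = A × v

Q ≈ 116 gal/min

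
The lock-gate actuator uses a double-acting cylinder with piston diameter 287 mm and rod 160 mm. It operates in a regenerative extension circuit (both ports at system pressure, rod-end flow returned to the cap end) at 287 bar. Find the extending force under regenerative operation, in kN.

F ≈ 577 kN

With equal pressure on both faces, forces on the annular region cancel; the net push is pressure × rod cross-section.
Rod cross-section A_rod = π/4 × (160 mm)² = 20110 mm^2
F = P × A_rod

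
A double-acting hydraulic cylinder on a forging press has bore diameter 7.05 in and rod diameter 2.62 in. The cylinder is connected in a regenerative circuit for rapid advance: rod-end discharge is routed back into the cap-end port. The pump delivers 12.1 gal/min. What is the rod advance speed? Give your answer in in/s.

In regeneration the rod-end outflow joins the pump flow into the cap end, so the net volume the pump must supply per unit advance equals the rod cross-section area.
Rod cross-section A_rod = π/4 × (2.62 in)² = 5.391 in^2
v = Q_pump / A_rod

v ≈ 8.64 in/s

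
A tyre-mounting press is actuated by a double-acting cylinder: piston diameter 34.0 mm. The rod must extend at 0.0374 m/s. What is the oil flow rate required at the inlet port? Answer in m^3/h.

Cap-side area A_cap = π/4 × (34.0 mm)² = 907.9 mm^2
Q = A × v

Q ≈ 0.122 m^3/h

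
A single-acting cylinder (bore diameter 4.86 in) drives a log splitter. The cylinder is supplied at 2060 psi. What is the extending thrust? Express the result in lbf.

Cap-side area A_cap = π/4 × (4.86 in)² = 18.55 in^2
F = P × A_cap = 2060 psi × A_cap

F ≈ 38200 lbf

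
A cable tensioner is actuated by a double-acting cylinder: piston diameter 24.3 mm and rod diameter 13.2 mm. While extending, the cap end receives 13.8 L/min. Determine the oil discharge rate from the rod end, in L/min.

Q_out ≈ 9.73 L/min

Cap-side area A_cap = π/4 × (24.3 mm)² = 463.8 mm^2
Rod-side annular area A_ann = π/4 × (24.3² − 13.2²) = 326.9 mm^2
Piston speed v = Q_in/A_cap; rod-end outflow Q_out = v × A_ann = Q_in × A_ann/A_cap.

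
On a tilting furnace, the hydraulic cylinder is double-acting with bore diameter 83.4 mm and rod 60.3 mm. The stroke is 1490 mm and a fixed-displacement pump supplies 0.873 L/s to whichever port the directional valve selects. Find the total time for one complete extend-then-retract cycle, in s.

Cap-side area A_cap = π/4 × (83.4 mm)² = 5463 mm^2
Rod-side annular area A_ann = π/4 × (83.4² − 60.3²) = 2607 mm^2
t_ext = A_cap·L/Q = 9.324 s
t_ret = A_ann·L/Q = 4.450 s
t_cycle = t_ext + t_ret

t ≈ 13.8 s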